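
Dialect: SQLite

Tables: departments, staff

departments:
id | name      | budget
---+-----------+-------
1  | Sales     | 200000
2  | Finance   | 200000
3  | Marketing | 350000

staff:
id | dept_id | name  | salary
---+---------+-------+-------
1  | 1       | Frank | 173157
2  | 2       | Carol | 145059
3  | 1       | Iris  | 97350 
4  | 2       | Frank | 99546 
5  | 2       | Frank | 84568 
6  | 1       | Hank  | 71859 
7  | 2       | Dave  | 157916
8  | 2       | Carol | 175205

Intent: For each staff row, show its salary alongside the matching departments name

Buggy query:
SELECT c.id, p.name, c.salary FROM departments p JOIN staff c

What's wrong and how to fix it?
Bug: JOIN with no ON clause produces a cartesian product; every staff row pairs with every departments row

Fix: Specify the join condition linking the foreign key to the parent id

Corrected query:
SELECT c.id, p.name, c.salary FROM departments p JOIN staff c ON c.dept_id = p.id

Result:
id | name    | salary
---+---------+-------
1  | Sales   | 173157
2  | Finance | 145059
3  | Sales   | 97350 
4  | Finance | 99546 
5  | Finance | 84568 
6  | Sales   | 71859 
7  | Finance | 157916
8  | Finance | 175205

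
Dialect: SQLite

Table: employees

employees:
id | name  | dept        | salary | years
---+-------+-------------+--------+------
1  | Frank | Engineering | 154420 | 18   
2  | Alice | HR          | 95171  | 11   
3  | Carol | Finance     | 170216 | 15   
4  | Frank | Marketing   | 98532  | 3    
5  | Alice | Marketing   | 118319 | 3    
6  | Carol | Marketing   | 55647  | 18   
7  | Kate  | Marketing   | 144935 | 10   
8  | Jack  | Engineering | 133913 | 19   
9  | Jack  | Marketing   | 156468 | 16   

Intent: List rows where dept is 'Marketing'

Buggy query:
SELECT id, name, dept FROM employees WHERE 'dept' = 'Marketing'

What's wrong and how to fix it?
Bug: Single quotes denote string literals in SQL; the column name is being compared as a constant string

Fix: Remove the quotes around the column name (or use double quotes for an identifier)

Corrected query:
SELECT id, name, dept FROM employees WHERE dept = 'Marketing'

Result:
id | name  | dept     
---+-------+----------
4  | Frank | Marketing
5  | Alice | Marketing
6  | Carol | Marketing
7  | Kate  | Marketing
9  | Jack  | Marketing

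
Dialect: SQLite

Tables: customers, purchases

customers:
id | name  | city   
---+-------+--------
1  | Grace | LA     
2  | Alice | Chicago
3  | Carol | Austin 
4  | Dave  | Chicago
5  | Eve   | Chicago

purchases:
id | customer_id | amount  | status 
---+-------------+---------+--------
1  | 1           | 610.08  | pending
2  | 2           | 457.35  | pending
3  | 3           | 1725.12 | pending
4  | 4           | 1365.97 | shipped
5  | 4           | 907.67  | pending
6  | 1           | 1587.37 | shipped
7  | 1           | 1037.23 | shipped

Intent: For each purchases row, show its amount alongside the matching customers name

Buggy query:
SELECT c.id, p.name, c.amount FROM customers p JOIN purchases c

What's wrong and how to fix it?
Bug: Missing join condition: each purchases row is matched to all customers rows instead of just its own

Fix: Specify the join condition linking the foreign key to the parent id

Corrected query:
SELECT c.id, p.name, c.amount FROM customers p JOIN purchases c ON c.customer_id = p.id

Result:
id | name  | amount 
---+-------+--------
1  | Grace | 610.08 
2  | Alice | 457.35 
3  | Carol | 1725.12
4  | Dave  | 1365.97
5  | Dave  | 907.67 
6  | Grace | 1587.37
7  | Grace | 1037.23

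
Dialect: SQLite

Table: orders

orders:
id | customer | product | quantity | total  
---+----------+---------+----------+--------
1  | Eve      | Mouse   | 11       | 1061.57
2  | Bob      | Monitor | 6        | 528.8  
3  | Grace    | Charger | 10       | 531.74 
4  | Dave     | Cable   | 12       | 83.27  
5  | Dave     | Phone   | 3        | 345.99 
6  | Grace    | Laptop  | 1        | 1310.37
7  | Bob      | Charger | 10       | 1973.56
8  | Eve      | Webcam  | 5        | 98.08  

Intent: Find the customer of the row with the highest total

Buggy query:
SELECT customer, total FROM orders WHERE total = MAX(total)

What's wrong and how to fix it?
Bug: WHERE is evaluated per row; an aggregate over the whole table isn't defined there

Fix: Use a subquery: WHERE total = (SELECT MAX(total) FROM orders)

Corrected query:
SELECT customer, total FROM orders WHERE total = (SELECT MAX(total) FROM orders)

Result:
customer | total  
---------+--------
Bob      | 1973.56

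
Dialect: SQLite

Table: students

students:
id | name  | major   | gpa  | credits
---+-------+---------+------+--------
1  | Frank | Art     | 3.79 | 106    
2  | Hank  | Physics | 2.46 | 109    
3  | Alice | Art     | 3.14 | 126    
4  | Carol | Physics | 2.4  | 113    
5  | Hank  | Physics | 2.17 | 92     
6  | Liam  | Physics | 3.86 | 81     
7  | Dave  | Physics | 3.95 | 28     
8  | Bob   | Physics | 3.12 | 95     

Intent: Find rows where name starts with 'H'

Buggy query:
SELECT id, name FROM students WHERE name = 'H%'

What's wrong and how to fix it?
Bug: '=' compares the literal string including the % character; pattern matching needs LIKE

Fix: Replace '=' with LIKE so 'H%' is treated as a pattern

Corrected query:
SELECT id, name FROM students WHERE name LIKE 'H%'

Result:
id | name
---+-----
2  | Hank
5  | Hank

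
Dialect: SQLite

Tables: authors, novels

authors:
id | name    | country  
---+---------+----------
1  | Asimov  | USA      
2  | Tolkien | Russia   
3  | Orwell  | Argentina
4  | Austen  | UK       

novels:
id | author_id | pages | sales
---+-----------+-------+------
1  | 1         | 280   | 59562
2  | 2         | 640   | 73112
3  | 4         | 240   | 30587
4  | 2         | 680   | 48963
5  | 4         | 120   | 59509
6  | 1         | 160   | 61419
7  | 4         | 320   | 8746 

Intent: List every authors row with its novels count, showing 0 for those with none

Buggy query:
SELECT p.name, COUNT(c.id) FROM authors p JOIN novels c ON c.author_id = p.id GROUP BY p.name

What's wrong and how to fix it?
Bug: An inner join excludes parents with zero children

Fix: Switch to LEFT JOIN to retain unmatched parent rows

Corrected query:
SELECT p.name, COUNT(c.id) FROM authors p LEFT JOIN novels c ON c.author_id = p.id GROUP BY p.name

Result:
name    | COUNT(c.id)
--------+------------
Asimov  | 2          
Austen  | 3          
Orwell  | 0          
Tolkien | 2          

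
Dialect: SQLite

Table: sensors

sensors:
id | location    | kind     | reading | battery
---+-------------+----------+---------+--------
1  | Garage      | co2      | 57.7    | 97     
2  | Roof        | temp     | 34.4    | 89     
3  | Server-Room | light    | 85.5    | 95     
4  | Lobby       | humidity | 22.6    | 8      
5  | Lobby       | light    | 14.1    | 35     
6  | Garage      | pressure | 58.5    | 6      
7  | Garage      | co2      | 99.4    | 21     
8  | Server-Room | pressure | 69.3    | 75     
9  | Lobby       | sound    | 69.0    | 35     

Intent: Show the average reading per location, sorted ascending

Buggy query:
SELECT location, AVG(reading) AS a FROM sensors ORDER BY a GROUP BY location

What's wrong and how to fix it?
Bug: GROUP BY must precede ORDER BY

Fix: Reorder: SELECT … FROM … GROUP BY … ORDER BY …

Corrected query:
SELECT location, AVG(reading) AS a FROM sensors GROUP BY location ORDER BY a

Result:
location    | a        
------------+----------
Roof        | 34.4     
Lobby       | 35.233333
Garage      | 71.866667
Server-Room | 77.4     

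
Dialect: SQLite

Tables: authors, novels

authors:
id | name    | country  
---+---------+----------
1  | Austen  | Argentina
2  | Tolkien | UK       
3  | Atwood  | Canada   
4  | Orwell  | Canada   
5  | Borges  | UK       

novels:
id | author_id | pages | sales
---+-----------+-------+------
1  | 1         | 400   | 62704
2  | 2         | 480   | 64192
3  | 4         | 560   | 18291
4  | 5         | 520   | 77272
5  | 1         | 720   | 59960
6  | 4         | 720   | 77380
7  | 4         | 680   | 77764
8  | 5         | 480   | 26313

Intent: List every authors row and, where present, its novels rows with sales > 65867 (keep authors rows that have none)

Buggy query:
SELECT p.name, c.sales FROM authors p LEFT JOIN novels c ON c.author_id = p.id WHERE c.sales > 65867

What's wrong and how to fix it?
Bug: Filtering c.sales in WHERE discards the NULL rows produced by LEFT JOIN, turning it into an inner join

Fix: Move the right-table condition into the ON clause so unmatched parents are kept

Corrected query:
SELECT p.name, c.sales FROM authors p LEFT JOIN novels c ON c.author_id = p.id AND c.sales > 65867

Result:
name    | sales
--------+------
Austen  | NULL 
Tolkien | NULL 
Atwood  | NULL 
Orwell  | 77380
Orwell  | 77764
Borges  | 77272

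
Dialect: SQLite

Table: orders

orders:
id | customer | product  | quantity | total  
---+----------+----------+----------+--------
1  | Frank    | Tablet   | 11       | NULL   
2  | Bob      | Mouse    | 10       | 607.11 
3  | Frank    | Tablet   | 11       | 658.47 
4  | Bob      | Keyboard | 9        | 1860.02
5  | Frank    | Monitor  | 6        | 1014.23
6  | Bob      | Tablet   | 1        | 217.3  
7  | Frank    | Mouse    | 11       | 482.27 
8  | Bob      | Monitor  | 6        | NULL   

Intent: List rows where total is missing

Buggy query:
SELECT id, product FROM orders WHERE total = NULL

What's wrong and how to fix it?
Bug: Comparing to NULL with '=' never matches; NULL = NULL is unknown, not true

Fix: Replace '= NULL' with 'IS NULL'

Corrected query:
SELECT id, product FROM orders WHERE total IS NULL

Result:
id | product
---+--------
1  | Tablet 
8  | Monitor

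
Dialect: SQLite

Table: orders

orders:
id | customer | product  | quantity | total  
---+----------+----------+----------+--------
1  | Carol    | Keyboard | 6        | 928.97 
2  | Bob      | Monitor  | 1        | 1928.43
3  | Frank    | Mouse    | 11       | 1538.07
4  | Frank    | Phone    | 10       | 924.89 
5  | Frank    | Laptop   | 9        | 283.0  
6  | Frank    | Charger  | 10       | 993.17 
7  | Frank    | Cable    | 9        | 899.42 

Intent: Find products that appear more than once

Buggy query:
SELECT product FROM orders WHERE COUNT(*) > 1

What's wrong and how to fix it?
Bug: WHERE can't reference COUNT(*); aggregates are computed after WHERE

Fix: GROUP BY product, then filter groups with HAVING COUNT(*) > 1

Corrected query:
SELECT product FROM orders GROUP BY product HAVING COUNT(*) > 1

Result:
(no rows)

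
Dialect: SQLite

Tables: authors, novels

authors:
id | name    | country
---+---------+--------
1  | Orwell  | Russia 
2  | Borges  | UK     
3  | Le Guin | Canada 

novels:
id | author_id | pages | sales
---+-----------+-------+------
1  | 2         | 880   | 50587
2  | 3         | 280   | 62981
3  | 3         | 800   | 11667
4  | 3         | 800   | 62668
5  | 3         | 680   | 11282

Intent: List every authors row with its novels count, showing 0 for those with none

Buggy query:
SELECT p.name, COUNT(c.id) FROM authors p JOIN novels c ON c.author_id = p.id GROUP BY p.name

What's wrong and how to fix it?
Bug: An inner join excludes parents with zero children

Fix: Switch to LEFT JOIN to retain unmatched parent rows

Corrected query:
SELECT p.name, COUNT(c.id) FROM authors p LEFT JOIN novels c ON c.author_id = p.id GROUP BY p.name

Result:
name    | COUNT(c.id)
--------+------------
Borges  | 1          
Le Guin | 4          
Orwell  | 0          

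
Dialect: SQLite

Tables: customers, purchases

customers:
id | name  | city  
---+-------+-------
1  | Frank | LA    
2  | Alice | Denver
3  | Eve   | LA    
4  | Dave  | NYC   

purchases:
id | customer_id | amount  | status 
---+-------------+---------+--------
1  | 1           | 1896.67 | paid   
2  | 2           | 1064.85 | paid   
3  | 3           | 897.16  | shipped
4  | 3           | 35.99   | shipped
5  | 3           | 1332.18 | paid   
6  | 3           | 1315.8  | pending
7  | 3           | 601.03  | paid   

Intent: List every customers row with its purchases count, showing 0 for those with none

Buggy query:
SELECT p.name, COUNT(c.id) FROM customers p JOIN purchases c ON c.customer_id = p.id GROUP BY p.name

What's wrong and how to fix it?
Bug: An inner join excludes parents with zero children

Fix: Switch to LEFT JOIN to retain unmatched parent rows

Corrected query:
SELECT p.name, COUNT(c.id) FROM customers p LEFT JOIN purchases c ON c.customer_id = p.id GROUP BY p.name

Result:
name  | COUNT(c.id)
------+------------
Alice | 1          
Dave  | 0          
Eve   | 5          
Frank | 1          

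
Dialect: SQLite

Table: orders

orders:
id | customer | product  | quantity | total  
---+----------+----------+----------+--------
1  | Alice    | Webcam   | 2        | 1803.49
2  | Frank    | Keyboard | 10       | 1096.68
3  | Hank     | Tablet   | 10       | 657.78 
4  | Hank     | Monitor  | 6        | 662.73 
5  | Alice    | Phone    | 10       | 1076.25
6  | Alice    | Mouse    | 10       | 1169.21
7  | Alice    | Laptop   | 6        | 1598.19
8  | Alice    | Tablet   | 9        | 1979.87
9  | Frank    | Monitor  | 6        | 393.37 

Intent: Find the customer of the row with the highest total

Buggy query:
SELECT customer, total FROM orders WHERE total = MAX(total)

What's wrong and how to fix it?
Bug: WHERE is evaluated per row; an aggregate over the whole table isn't defined there

Fix: Wrap MAX in a scalar subquery so WHERE compares against a single value

Corrected query:
SELECT customer, total FROM orders WHERE total = (SELECT MAX(total) FROM orders)

Result:
customer | total  
---------+--------
Alice    | 1979.87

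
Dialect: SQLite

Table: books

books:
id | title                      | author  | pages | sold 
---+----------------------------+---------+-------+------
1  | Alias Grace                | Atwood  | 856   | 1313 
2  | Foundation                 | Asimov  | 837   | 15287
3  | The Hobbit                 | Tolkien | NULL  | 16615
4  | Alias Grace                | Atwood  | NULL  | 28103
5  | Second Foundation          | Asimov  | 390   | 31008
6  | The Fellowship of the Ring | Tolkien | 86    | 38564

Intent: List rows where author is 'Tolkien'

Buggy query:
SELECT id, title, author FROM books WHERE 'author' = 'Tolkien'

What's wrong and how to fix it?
Bug: Single quotes denote string literals in SQL; the column name is being compared as a constant string

Fix: Reference the column as author without single quotes

Corrected query:
SELECT id, title, author FROM books WHERE author = 'Tolkien'

Result:
id | title                      | author 
---+----------------------------+--------
3  | The Hobbit                 | Tolkien
6  | The Fellowship of the Ring | Tolkien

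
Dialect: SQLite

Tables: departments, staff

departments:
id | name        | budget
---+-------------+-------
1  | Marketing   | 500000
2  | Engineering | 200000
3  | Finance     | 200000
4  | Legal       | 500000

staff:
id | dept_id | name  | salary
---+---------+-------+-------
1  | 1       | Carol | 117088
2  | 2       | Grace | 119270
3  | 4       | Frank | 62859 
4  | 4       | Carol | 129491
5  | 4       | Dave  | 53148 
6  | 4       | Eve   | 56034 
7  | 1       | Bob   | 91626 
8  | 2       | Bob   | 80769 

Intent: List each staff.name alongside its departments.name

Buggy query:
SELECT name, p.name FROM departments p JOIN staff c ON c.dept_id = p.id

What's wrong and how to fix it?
Bug: 'name' exists in both joined tables, so the database can't tell which one is meant

Fix: Qualify the column with its table alias (c.name)

Corrected query:
SELECT c.name, p.name FROM departments p JOIN staff c ON c.dept_id = p.id

Result:
name  | name       
------+------------
Carol | Marketing  
Grace | Engineering
Frank | Legal      
Carol | Legal      
Dave  | Legal      
Eve   | Legal      
Bob   | Marketing  
Bob   | Engineering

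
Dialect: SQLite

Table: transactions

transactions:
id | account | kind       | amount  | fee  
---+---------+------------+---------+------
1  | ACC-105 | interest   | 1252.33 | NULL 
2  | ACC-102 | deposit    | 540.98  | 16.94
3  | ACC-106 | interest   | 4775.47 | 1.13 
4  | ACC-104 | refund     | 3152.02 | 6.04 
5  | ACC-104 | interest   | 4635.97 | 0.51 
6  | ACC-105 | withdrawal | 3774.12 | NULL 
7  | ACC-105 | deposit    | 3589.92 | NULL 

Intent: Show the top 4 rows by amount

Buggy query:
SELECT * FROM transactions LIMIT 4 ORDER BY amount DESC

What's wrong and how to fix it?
Bug: LIMIT must come after ORDER BY

Fix: Sort with ORDER BY, then apply LIMIT

Corrected query:
SELECT * FROM transactions ORDER BY amount DESC LIMIT 4

Result:
id | account | kind       | amount  | fee 
---+---------+------------+---------+-----
3  | ACC-106 | interest   | 4775.47 | 1.13
5  | ACC-104 | interest   | 4635.97 | 0.51
6  | ACC-105 | withdrawal | 3774.12 | NULL
7  | ACC-105 | deposit    | 3589.92 | NULL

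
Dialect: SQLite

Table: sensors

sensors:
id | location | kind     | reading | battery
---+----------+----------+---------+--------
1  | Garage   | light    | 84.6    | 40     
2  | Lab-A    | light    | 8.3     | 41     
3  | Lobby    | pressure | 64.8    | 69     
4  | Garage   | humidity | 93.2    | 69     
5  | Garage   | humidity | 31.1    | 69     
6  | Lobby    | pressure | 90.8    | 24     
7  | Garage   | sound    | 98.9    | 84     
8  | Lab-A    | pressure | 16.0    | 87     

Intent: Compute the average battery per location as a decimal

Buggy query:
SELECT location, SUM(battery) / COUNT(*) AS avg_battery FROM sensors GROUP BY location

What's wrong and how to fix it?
Bug: Both operands are integers, so '/' performs integer division and truncates

Fix: Cast one side to REAL so the division keeps the fractional part

Corrected query:
SELECT location, SUM(battery) * 1.0 / COUNT(*) AS avg_battery FROM sensors GROUP BY location

Result:
location | avg_battery
---------+------------
Garage   | 65.5       
Lab-A    | 64         
Lobby    | 46.5       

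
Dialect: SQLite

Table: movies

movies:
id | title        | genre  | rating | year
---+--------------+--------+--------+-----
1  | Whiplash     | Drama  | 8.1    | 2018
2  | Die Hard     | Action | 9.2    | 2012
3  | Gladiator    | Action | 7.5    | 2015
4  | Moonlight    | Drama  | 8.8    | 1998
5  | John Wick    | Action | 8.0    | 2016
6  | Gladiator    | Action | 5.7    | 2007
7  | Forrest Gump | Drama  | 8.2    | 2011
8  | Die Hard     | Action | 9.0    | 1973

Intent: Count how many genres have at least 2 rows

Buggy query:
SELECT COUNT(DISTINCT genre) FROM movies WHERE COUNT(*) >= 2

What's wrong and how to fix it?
Bug: WHERE filters individual rows, not groups, so a group-level COUNT is invalid there

Fix: Use a subquery that GROUPs and filters with HAVING, then count its rows

Corrected query:
SELECT COUNT(*) FROM (SELECT genre FROM movies GROUP BY genre HAVING COUNT(*) >= 2)

Result:
COUNT(*)
--------
2       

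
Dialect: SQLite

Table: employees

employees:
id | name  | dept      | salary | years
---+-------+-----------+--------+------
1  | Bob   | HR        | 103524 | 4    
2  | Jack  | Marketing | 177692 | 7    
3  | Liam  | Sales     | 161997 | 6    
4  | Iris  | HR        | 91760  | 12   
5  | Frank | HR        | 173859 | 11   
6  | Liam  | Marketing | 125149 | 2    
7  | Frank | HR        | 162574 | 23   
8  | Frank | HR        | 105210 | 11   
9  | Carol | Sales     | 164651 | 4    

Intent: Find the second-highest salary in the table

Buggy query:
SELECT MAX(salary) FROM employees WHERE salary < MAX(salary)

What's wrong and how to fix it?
Bug: MAX(salary) on the right of the comparison is an aggregate-in-WHERE error

Fix: Put the inner MAX in a scalar subquery

Corrected query:
SELECT MAX(salary) FROM employees WHERE salary < (SELECT MAX(salary) FROM employees)

Result:
MAX(salary)
-----------
173859     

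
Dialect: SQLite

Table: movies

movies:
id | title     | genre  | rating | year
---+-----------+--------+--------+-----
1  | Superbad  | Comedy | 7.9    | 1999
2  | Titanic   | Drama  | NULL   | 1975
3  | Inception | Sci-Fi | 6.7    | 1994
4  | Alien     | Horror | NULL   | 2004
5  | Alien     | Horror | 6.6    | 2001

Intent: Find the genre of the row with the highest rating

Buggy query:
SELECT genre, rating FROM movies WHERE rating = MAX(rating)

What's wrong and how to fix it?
Bug: WHERE is evaluated per row; an aggregate over the whole table isn't defined there

Fix: Wrap MAX in a scalar subquery so WHERE compares against a single value

Corrected query:
SELECT genre, rating FROM movies WHERE rating = (SELECT MAX(rating) FROM movies)

Result:
genre  | rating
-------+-------
Comedy | 7.9   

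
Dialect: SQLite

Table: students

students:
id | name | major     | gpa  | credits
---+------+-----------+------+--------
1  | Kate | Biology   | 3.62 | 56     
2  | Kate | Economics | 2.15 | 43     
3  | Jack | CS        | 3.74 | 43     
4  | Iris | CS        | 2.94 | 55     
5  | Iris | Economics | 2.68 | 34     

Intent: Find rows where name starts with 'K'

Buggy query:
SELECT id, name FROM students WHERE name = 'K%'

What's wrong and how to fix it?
Bug: '=' compares the literal string including the % character; pattern matching needs LIKE

Fix: Replace '=' with LIKE so 'K%' is treated as a pattern

Corrected query:
SELECT id, name FROM students WHERE name LIKE 'K%'

Result:
id | name
---+-----
1  | Kate
2  | Kate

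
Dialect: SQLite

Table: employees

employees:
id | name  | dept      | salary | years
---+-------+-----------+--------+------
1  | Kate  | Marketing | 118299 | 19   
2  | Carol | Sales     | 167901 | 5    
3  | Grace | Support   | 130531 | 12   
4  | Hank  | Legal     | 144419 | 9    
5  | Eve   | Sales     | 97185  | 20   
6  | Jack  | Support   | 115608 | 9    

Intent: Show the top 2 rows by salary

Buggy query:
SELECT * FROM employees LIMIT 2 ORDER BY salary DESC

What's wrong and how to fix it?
Bug: ORDER BY cannot follow LIMIT; LIMIT is the final clause

Fix: Sort with ORDER BY, then apply LIMIT

Corrected query:
SELECT * FROM employees ORDER BY salary DESC LIMIT 2

Result:
id | name  | dept  | salary | years
---+-------+-------+--------+------
2  | Carol | Sales | 167901 | 5    
4  | Hank  | Legal | 144419 | 9    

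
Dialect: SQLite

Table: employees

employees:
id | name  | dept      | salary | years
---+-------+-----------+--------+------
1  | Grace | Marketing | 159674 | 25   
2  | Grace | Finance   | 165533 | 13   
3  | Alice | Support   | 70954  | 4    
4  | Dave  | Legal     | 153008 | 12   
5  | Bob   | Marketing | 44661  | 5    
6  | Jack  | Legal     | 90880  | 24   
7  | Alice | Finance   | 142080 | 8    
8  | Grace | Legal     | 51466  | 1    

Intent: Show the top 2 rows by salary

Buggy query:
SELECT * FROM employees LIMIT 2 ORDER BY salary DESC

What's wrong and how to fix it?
Bug: ORDER BY cannot follow LIMIT; LIMIT is the final clause

Fix: Swap the clauses: ORDER BY first, then LIMIT

Corrected query:
SELECT * FROM employees ORDER BY salary DESC LIMIT 2

Result:
id | name  | dept      | salary | years
---+-------+-----------+--------+------
2  | Grace | Finance   | 165533 | 13   
1  | Grace | Marketing | 159674 | 25   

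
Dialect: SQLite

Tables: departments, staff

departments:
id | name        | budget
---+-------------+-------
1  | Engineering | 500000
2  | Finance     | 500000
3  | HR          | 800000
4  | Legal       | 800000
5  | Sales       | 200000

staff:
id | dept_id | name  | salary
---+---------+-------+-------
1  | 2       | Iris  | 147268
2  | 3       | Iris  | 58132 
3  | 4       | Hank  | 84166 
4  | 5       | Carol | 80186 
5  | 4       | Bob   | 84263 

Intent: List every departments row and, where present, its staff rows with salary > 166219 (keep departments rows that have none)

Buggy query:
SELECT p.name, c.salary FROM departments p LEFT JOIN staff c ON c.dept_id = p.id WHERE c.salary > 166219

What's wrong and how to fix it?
Bug: Filtering c.salary in WHERE discards the NULL rows produced by LEFT JOIN, turning it into an inner join

Fix: Put 'c.salary > 166219' in the JOIN's ON clause instead of WHERE

Corrected query:
SELECT p.name, c.salary FROM departments p LEFT JOIN staff c ON c.dept_id = p.id AND c.salary > 166219

Result:
name        | salary
------------+-------
Engineering | NULL  
Finance     | NULL  
HR          | NULL  
Legal       | NULL  
Sales       | NULL  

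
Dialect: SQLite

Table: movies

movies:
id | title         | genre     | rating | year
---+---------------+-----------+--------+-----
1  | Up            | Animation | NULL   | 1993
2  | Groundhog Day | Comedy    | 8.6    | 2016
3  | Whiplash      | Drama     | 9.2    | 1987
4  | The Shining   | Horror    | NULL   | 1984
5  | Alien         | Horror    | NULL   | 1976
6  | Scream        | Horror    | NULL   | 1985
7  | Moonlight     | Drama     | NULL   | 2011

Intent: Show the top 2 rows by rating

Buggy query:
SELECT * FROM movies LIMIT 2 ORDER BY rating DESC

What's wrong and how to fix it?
Bug: ORDER BY cannot follow LIMIT; LIMIT is the final clause

Fix: Sort with ORDER BY, then apply LIMIT

Corrected query:
SELECT * FROM movies ORDER BY rating DESC LIMIT 2

Result:
id | title         | genre  | rating | year
---+---------------+--------+--------+-----
3  | Whiplash      | Drama  | 9.2    | 1987
2  | Groundhog Day | Comedy | 8.6    | 2016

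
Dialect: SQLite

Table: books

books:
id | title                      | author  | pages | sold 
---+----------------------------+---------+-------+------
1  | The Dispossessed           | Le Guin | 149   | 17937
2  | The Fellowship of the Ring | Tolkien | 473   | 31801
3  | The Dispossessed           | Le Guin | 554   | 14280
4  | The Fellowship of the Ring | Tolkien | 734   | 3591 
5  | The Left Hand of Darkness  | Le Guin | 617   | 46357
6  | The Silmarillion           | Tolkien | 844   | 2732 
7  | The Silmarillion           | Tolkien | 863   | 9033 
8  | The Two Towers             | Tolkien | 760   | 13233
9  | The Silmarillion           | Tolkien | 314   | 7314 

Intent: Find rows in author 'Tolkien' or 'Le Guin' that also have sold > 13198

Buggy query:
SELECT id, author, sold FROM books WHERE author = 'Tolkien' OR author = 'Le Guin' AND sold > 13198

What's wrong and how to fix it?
Bug: Without parentheses, AND is evaluated before OR, so the sold filter only applies to the 'Le Guin' branch

Fix: Group the OR with parentheses (or use IN), then AND the threshold

Corrected query:
SELECT id, author, sold FROM books WHERE (author = 'Tolkien' OR author = 'Le Guin') AND sold > 13198

Result:
id | author  | sold 
---+---------+------
1  | Le Guin | 17937
2  | Tolkien | 31801
3  | Le Guin | 14280
5  | Le Guin | 46357
8  | Tolkien | 13233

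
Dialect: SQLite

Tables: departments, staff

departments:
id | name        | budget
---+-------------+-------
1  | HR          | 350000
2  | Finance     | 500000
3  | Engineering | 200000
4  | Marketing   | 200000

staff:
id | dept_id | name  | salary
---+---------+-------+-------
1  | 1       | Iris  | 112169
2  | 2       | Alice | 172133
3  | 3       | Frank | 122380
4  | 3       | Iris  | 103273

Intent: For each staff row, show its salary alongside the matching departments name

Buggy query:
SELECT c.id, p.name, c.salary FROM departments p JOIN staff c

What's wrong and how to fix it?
Bug: JOIN with no ON clause produces a cartesian product; every staff row pairs with every departments row

Fix: Add ON c.dept_id = p.id to the JOIN

Corrected query:
SELECT c.id, p.name, c.salary FROM departments p JOIN staff c ON c.dept_id = p.id

Result:
id | name        | salary
---+-------------+-------
1  | HR          | 112169
2  | Finance     | 172133
3  | Engineering | 122380
4  | Engineering | 103273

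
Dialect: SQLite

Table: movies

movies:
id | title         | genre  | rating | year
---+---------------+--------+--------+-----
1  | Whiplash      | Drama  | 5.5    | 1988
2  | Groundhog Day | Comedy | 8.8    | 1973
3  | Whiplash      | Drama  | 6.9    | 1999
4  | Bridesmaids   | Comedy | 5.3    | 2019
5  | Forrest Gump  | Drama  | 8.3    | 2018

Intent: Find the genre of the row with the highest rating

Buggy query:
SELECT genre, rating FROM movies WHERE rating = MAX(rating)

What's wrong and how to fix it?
Bug: MAX(rating) is an aggregate and cannot be used directly in WHERE

Fix: Wrap MAX in a scalar subquery so WHERE compares against a single value

Corrected query:
SELECT genre, rating FROM movies WHERE rating = (SELECT MAX(rating) FROM movies)

Result:
genre  | rating
-------+-------
Comedy | 8.8   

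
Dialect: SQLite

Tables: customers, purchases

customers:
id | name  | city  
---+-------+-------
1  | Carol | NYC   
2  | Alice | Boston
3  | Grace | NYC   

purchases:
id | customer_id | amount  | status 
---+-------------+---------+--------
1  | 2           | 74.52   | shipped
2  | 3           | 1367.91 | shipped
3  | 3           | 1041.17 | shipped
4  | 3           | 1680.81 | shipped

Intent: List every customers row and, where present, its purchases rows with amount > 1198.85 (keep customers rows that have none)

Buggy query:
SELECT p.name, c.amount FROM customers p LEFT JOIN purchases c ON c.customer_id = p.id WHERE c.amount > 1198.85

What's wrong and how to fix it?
Bug: Filtering c.amount in WHERE discards the NULL rows produced by LEFT JOIN, turning it into an inner join

Fix: Move the right-table condition into the ON clause so unmatched parents are kept

Corrected query:
SELECT p.name, c.amount FROM customers p LEFT JOIN purchases c ON c.customer_id = p.id AND c.amount > 1198.85

Result:
name  | amount 
------+--------
Carol | NULL   
Alice | NULL   
Grace | 1367.91
Grace | 1680.81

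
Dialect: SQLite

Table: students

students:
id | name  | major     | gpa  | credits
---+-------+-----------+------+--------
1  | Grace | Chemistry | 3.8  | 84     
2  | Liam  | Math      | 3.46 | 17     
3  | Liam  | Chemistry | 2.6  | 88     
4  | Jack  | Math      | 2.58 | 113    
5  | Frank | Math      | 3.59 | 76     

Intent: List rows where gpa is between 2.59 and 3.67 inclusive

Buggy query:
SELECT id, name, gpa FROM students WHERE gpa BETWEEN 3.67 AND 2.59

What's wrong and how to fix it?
Bug: BETWEEN expects the lower bound first; with 3.67 AND 2.59 the range is empty

Fix: Swap the bounds so the smaller value comes first

Corrected query:
SELECT id, name, gpa FROM students WHERE gpa BETWEEN 2.59 AND 3.67

Result:
id | name  | gpa 
---+-------+-----
2  | Liam  | 3.46
3  | Liam  | 2.6 
5  | Frank | 3.59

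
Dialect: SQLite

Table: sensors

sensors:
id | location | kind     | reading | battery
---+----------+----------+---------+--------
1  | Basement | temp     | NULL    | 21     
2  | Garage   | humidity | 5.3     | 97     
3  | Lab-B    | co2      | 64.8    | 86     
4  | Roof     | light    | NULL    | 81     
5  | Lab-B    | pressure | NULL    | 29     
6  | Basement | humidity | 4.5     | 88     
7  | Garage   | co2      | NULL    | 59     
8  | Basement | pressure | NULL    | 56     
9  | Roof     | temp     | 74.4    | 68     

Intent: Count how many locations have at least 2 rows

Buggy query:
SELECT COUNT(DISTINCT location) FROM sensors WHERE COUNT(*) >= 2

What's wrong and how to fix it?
Bug: WHERE filters individual rows, not groups, so a group-level COUNT is invalid there

Fix: Use a subquery that GROUPs and filters with HAVING, then count its rows

Corrected query:
SELECT COUNT(*) FROM (SELECT location FROM sensors GROUP BY location HAVING COUNT(*) >= 2)

Result:
COUNT(*)
--------
4       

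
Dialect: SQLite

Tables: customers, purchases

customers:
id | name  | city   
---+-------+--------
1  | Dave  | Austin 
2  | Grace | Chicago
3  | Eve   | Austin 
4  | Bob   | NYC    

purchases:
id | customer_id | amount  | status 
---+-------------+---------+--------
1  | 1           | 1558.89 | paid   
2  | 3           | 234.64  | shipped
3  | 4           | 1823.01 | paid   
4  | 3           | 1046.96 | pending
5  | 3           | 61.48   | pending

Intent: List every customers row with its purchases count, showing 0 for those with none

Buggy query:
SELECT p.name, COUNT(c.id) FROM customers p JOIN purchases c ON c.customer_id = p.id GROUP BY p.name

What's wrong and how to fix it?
Bug: An inner join excludes parents with zero children

Fix: Switch to LEFT JOIN to retain unmatched parent rows

Corrected query:
SELECT p.name, COUNT(c.id) FROM customers p LEFT JOIN purchases c ON c.customer_id = p.id GROUP BY p.name

Result:
name  | COUNT(c.id)
------+------------
Bob   | 1          
Dave  | 1          
Eve   | 3          
Grace | 0          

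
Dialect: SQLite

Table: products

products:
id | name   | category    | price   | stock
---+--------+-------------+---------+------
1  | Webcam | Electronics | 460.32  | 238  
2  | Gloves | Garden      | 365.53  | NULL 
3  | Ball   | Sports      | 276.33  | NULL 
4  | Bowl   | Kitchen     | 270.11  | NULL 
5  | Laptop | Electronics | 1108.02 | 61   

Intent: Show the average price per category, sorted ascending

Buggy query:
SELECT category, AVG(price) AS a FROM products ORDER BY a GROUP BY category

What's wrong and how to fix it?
Bug: ORDER BY appears before GROUP BY; SQL clause order requires GROUP BY first

Fix: Reorder: SELECT … FROM … GROUP BY … ORDER BY …

Corrected query:
SELECT category, AVG(price) AS a FROM products GROUP BY category ORDER BY a

Result:
category    | a     
------------+-------
Kitchen     | 270.11
Sports      | 276.33
Garden      | 365.53
Electronics | 784.17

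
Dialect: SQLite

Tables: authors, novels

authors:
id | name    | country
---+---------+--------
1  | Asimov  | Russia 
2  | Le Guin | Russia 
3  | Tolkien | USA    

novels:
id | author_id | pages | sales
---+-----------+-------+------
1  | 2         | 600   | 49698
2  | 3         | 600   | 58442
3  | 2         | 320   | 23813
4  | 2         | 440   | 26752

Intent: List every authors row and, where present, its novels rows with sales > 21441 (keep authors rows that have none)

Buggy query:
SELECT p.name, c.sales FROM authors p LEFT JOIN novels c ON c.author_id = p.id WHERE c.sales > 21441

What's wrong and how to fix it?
Bug: A WHERE condition on the right-hand table after LEFT JOIN drops unmatched parents

Fix: Move the right-table condition into the ON clause so unmatched parents are kept

Corrected query:
SELECT p.name, c.sales FROM authors p LEFT JOIN novels c ON c.author_id = p.id AND c.sales > 21441

Result:
name    | sales
--------+------
Asimov  | NULL 
Le Guin | 23813
Le Guin | 26752
Le Guin | 49698
Tolkien | 58442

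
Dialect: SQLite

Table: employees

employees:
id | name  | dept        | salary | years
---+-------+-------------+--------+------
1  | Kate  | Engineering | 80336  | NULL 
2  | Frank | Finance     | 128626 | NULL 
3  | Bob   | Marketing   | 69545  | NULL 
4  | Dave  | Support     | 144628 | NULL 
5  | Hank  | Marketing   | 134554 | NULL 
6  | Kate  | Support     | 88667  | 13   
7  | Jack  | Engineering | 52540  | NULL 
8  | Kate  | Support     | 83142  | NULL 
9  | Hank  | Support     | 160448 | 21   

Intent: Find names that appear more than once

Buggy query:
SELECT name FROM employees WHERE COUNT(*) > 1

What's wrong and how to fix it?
Bug: WHERE can't reference COUNT(*); aggregates are computed after WHERE

Fix: GROUP BY name, then filter groups with HAVING COUNT(*) > 1

Corrected query:
SELECT name FROM employees GROUP BY name HAVING COUNT(*) > 1

Result:
name
----
Hank
Kate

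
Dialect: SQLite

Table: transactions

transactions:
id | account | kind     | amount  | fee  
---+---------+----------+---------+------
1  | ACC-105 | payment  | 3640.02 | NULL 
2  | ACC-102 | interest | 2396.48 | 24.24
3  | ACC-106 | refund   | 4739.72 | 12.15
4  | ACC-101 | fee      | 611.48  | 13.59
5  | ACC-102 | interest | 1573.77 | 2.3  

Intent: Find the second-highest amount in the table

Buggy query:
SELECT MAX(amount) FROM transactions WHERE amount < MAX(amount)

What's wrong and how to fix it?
Bug: MAX(amount) on the right of the comparison is an aggregate-in-WHERE error

Fix: Compute the overall MAX in a subquery, then take MAX of rows below it

Corrected query:
SELECT MAX(amount) FROM transactions WHERE amount < (SELECT MAX(amount) FROM transactions)

Result:
MAX(amount)
-----------
3640.02    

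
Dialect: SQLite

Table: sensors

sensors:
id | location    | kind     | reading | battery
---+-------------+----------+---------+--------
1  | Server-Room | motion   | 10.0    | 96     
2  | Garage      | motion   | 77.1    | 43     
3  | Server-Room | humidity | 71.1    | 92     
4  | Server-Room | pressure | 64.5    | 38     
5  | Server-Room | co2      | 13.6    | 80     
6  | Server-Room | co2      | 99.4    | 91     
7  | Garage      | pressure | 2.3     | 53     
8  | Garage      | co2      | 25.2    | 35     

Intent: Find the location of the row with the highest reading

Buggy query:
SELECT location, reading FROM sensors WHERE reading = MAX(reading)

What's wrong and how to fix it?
Bug: WHERE is evaluated per row; an aggregate over the whole table isn't defined there

Fix: Wrap MAX in a scalar subquery so WHERE compares against a single value

Corrected query:
SELECT location, reading FROM sensors WHERE reading = (SELECT MAX(reading) FROM sensors)

Result:
location    | reading
------------+--------
Server-Room | 99.4   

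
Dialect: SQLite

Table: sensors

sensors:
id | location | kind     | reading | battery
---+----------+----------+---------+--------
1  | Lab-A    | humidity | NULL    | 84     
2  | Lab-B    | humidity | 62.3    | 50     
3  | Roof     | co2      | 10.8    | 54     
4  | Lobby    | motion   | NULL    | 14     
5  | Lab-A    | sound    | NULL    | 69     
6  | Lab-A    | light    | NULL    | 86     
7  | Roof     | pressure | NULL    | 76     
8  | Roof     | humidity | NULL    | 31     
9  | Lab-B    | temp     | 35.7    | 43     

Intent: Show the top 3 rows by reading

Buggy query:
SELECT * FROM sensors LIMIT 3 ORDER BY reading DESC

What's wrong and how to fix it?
Bug: ORDER BY cannot follow LIMIT; LIMIT is the final clause

Fix: Sort with ORDER BY, then apply LIMIT

Corrected query:
SELECT * FROM sensors ORDER BY reading DESC LIMIT 3

Result:
id | location | kind     | reading | battery
---+----------+----------+---------+--------
2  | Lab-B    | humidity | 62.3    | 50     
9  | Lab-B    | temp     | 35.7    | 43     
3  | Roof     | co2      | 10.8    | 54     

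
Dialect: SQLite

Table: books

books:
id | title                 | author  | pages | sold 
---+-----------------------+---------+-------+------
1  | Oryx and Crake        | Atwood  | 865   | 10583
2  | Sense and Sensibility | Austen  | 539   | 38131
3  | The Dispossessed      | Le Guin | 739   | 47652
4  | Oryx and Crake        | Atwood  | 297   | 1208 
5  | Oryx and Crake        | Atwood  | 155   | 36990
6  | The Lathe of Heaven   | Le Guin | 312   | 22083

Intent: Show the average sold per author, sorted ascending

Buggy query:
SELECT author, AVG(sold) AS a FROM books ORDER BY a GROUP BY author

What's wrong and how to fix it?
Bug: GROUP BY must precede ORDER BY

Fix: Move ORDER BY to the end, after GROUP BY

Corrected query:
SELECT author, AVG(sold) AS a FROM books GROUP BY author ORDER BY a

Result:
author  | a           
--------+-------------
Atwood  | 16260.333333
Le Guin | 34867.5     
Austen  | 38131       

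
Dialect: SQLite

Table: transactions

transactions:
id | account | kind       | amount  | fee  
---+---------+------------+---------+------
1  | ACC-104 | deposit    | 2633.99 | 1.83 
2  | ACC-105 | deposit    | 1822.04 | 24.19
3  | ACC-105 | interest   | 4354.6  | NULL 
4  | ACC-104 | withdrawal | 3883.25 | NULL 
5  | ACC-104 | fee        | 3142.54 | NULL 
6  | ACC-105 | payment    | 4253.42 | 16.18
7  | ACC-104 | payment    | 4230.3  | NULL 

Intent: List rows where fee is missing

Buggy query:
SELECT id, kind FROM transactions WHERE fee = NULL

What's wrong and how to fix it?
Bug: Comparing to NULL with '=' never matches; NULL = NULL is unknown, not true

Fix: Replace '= NULL' with 'IS NULL'

Corrected query:
SELECT id, kind FROM transactions WHERE fee IS NULL

Result:
id | kind      
---+-----------
3  | interest  
4  | withdrawal
5  | fee       
7  | payment   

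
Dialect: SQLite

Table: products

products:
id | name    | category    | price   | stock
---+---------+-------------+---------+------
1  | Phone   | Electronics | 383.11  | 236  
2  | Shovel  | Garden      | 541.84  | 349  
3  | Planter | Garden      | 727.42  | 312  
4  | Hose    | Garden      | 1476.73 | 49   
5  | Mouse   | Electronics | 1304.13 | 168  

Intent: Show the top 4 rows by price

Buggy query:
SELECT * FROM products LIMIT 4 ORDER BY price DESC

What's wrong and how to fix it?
Bug: LIMIT must come after ORDER BY

Fix: Swap the clauses: ORDER BY first, then LIMIT

Corrected query:
SELECT * FROM products ORDER BY price DESC LIMIT 4

Result:
id | name    | category    | price   | stock
---+---------+-------------+---------+------
4  | Hose    | Garden      | 1476.73 | 49   
5  | Mouse   | Electronics | 1304.13 | 168  
3  | Planter | Garden      | 727.42  | 312  
2  | Shovel  | Garden      | 541.84  | 349  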